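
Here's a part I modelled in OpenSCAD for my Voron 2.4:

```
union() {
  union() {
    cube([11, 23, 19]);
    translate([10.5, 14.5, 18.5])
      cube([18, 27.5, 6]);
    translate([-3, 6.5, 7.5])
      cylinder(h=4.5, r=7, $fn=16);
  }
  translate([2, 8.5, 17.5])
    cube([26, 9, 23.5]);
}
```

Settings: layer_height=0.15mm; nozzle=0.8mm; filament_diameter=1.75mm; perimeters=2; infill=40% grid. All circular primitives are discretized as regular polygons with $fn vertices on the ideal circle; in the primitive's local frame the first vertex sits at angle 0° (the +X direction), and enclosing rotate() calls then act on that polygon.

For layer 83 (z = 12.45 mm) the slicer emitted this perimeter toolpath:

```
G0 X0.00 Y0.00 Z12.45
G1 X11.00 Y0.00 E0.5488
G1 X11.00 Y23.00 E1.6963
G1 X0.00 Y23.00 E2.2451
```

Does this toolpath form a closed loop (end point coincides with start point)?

Start point (G0): (0.00, 0.00). End point (last G1): the path does not return to the start — open.

no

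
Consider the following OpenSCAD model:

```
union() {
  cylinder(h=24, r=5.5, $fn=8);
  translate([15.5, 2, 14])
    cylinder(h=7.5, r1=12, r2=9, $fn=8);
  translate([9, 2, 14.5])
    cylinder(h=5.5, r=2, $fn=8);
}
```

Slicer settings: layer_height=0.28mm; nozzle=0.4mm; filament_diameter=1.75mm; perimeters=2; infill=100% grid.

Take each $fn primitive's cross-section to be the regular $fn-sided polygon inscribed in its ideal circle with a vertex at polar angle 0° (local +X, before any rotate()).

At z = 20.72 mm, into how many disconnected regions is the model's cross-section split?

2

At z = 20.72 mm: the cylinder: section is a regular 8-gon, circumradius r=5.5; the cone at (15.5, 2) contributes a regular 8-gon of circumradius 9.312 (interpolated between r1=12 and r2=9 at t=0.896); the cylinder at (9, 2) is not intersected at this z (z outside [14.5, 20]); Taking the union: the 2 present regions are separate (no shared area or edge), so areas and boundary lengths simply add and each stays a separate island — 2 connected regions. The result has 2 disconnected regions.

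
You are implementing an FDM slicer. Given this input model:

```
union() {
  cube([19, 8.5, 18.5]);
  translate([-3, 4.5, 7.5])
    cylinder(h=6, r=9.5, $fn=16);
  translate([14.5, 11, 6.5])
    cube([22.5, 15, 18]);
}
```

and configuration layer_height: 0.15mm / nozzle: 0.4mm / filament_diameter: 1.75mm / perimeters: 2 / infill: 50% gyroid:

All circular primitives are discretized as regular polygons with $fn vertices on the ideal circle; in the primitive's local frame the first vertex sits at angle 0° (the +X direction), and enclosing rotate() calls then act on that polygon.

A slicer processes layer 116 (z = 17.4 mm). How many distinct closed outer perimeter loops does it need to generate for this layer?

At z = 17.4 mm: the cube (footprint 19×8.5) is included at this height; the cylinder at (-3, 4.5) is absent (z outside [7.5, 13.5]); the cube at (14.5, 11) is present — its section is the full 22.5×15 rectangle; Combining (union): the 2 present regions are separate (no shared area or edge), so areas and boundary lengths simply add and each stays a separate island — 2 connected regions. The result has 2 disconnected regions.

2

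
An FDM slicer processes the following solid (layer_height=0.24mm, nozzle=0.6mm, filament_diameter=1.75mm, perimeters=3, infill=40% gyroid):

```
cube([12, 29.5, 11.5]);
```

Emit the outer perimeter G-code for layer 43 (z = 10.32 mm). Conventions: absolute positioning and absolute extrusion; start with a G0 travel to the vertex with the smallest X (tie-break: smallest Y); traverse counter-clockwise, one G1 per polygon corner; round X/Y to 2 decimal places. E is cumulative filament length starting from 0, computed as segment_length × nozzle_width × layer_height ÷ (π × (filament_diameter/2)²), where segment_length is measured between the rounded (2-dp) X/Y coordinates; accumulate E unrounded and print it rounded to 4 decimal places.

G0 X0.00 Y0.00 Z10.32
G1 X12.00 Y0.00 E0.7184
G1 X12.00 Y29.50 E2.4845
G1 X0.00 Y29.50 E3.2030
G1 X0.00 Y0.00 E4.9691

At z = 10.32 mm: the 12×29.5 cube contributes its full rectangle. The outline is a single polygon with 4 vertices. Extrusion per mm of travel: 0.6 × 0.24 / (π × 0.875²) = 0.059868. Accumulating E over each segment gives final E = 4.9691.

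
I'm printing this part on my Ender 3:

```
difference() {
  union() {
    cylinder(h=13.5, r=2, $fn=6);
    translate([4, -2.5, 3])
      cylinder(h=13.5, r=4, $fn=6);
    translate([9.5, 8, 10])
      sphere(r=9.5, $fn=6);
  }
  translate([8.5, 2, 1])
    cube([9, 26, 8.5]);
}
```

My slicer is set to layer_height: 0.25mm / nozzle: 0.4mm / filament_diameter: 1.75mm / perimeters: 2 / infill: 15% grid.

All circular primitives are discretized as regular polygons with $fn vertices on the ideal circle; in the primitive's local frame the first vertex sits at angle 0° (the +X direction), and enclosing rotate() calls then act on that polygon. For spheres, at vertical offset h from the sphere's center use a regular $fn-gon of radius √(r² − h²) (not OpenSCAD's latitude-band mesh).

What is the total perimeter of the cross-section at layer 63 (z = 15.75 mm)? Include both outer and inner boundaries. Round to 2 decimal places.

69.37 mm

At z = 15.75 mm: the cylinder does not reach this height (z outside [0, 13.5]); the r=4 cylinder at (4, -2.5) gives a regular 6-gon of circumradius 4 (constant along its height) (perimeter = 2·6·4.000·sin(180°/6) = 24.00 mm); the r=9.5 sphere at (9.5, 8) slices to a regular 6-gon of circumradius 7.562 (√(r²−h²) with h=5.75 from center) (perimeter = 2·6·7.562·sin(180°/6) = 45.37 mm); Combining (union): the 2 present regions are separate (no shared area or edge), so areas and boundary lengths simply add and each stays a separate island — boundary = 69.37 mm; the cube at (8.5, 2) is absent (z outside [1, 9.5]); Subtracting the remaining from the first: none of the subtracted shapes is present at this height, so the result so far is unchanged — boundary = 69.37 mm. Overall, the cross-section has 2 separate islands. Total boundary length (outer) = 69.37 mm.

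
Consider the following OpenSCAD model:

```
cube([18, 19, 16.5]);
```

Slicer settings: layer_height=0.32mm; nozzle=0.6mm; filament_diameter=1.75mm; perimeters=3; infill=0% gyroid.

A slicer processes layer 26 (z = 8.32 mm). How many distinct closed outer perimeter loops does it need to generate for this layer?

1

At z = 8.32 mm: the cube is present — its section is the full 18×19 rectangle. The result has 1 disconnected region.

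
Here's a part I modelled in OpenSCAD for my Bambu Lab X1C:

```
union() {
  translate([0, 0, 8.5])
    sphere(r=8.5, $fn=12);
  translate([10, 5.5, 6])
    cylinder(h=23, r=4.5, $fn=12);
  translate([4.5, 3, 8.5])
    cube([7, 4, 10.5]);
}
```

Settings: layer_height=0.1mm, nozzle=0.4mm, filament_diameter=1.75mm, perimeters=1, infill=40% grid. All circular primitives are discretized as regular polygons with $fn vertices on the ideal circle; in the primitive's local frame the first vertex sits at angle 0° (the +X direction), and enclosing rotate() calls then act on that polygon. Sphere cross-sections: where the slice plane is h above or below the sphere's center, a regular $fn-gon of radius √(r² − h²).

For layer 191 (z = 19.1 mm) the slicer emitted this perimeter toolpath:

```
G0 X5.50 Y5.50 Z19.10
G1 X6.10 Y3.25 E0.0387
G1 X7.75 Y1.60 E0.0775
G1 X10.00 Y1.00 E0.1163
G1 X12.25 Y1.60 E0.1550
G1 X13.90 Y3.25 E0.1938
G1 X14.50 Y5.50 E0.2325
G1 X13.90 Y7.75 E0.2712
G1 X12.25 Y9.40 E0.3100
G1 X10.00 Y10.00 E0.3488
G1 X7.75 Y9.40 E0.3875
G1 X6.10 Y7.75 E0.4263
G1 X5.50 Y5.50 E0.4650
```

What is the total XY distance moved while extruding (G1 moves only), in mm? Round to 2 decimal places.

27.96 mm

Sum the Euclidean lengths of each G1 segment: total = 27.96 mm.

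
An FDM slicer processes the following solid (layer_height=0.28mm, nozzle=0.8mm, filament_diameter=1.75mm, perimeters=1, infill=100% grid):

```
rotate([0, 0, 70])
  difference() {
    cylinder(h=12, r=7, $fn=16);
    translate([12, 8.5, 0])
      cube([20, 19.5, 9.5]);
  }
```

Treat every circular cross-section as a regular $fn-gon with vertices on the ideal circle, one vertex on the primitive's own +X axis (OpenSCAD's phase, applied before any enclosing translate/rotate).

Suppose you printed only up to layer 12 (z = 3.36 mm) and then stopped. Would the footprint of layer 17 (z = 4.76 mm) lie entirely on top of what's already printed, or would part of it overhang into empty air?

Compare the two slices. At z = 3.36: the r=7 cylinder contributes a regular 16-gon of circumradius 7 (area = (16/2)·7.000²·sin(360°/16) = 150.01 mm²); the cube at (12, 8.5) (footprint 20×19.5) is included at this height (area 390.00 mm²); After the difference (first − rest): starting from the r=7 cylinder (150.01 mm²), the 20×19.5 cube at (12, 8.5) misses the remaining region (no effect) — area = 150.01 mm²; (rotated 70° about Z; rotation is an isometry so areas/perimeters/island counts are preserved). At z = 4.76: the cylinder: section is a regular 16-gon, circumradius r=7 (area = (16/2)·7.000²·sin(360°/16) = 150.01 mm²); the cube at (12, 8.5) (footprint 20×19.5) is included at this height (area 390.00 mm²); Subtracting the remaining from the first: starting from the r=7 cylinder (150.01 mm²), the 20×19.5 cube at (12, 8.5) misses the remaining region (no effect) — area = 150.01 mm²; (whole slice rotated 70° about Z — lengths, areas and connectivity unchanged). Checking containment: the cross-section at z = 4.76 is a subset of the cross-section at z = 3.36.

entirely on top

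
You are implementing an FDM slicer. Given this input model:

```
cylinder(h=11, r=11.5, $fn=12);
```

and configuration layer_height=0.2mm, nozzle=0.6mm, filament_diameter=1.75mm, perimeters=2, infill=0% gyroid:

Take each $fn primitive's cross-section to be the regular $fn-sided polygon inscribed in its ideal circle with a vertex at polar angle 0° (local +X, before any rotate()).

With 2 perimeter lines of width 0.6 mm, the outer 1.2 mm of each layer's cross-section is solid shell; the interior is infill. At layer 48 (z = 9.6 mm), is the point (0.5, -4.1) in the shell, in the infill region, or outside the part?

At z = 9.6 mm: the r=11.5 cylinder contributes a regular 12-gon of circumradius 11.5. Overall, the cross-section is a single solid region. The nearest boundary edge runs (-0.00, -11.50)→(5.75, -9.96); distance from the point to it = 7.02 mm. The point is inside the cross-section and 7.02 mm from the nearest boundary — more than the 1.2 mm shell width (2 × 0.6), so it's in the infill interior.

infill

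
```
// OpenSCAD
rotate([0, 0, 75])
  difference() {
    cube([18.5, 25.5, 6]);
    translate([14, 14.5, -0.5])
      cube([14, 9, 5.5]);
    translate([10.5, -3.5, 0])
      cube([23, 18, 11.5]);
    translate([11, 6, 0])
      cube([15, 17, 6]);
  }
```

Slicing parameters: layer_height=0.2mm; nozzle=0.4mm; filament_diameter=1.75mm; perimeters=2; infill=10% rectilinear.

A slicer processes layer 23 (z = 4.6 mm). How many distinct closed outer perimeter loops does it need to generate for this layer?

At z = 4.6 mm: the cube is present — its section is the full 18.5×25.5 rectangle; the 14×9 cube at (14, 14.5) contributes its full rectangle; the cube at (10.5, -3.5) is present — its section is the full 23×18 rectangle; the 15×17 cube at (11, 6) contributes its full rectangle; After the difference (first − rest): starting from the 18.5×25.5 cube, the 14×9 cube at (14, 14.5) partially overlaps it — only the 40.50 mm² overlap (of its 126.00 mm²) is removed, clipping the outline; the 23×18 cube at (10.5, -3.5) partially overlaps it — only the 116.00 mm² overlap (of its 414.00 mm²) is removed, clipping the outline; the 15×17 cube at (11, 6) partially overlaps it — only the 25.50 mm² overlap (of its 255.00 mm²) is removed, clipping the outline — 1 connected region; (rotated 75° about Z; rotation is an isometry so areas/perimeters/island counts are preserved). The result has 1 disconnected region.

1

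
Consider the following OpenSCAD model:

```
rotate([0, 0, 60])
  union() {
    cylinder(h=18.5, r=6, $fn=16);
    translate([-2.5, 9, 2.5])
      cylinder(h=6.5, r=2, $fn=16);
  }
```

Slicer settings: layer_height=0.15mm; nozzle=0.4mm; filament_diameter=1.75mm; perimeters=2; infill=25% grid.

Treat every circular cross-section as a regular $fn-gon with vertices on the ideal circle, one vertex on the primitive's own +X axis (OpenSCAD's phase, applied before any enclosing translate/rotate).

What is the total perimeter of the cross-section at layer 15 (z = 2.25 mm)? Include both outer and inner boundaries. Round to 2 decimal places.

37.46 mm

At z = 2.25 mm: the cylinder: section is a regular 16-gon, circumradius r=6 (perimeter = 2·16·6.000·sin(180°/16) = 37.46 mm); the cylinder at (-2.5, 9) does not reach this height (z outside [2.5, 9]); Merging all regions: only the r=6 cylinder is present, so the union is just that shape — boundary = 37.46 mm; (rotated 60° about Z; rotation is an isometry so areas/perimeters/island counts are preserved). Overall, the cross-section is a single solid region. Total boundary length (outer) = 37.46 mm.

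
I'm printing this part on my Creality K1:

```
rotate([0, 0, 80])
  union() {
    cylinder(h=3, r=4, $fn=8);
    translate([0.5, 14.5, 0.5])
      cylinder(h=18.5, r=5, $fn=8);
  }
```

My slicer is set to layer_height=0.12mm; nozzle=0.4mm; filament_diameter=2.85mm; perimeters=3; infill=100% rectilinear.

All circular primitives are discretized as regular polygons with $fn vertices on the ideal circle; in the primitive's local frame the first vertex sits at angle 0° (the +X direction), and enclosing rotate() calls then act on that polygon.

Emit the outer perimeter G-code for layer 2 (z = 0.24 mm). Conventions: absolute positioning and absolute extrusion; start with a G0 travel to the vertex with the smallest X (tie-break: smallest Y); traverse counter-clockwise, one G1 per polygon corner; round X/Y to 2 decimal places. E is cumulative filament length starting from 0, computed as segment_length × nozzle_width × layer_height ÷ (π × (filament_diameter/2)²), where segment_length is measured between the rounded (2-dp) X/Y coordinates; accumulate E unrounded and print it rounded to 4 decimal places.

At z = 0.24 mm: the cylinder: section is a regular 8-gon, circumradius r=4; the cylinder at (0.5, 14.5) does not reach this height (z outside [0.5, 19]); Combining (union): only the r=4 cylinder is present, so the union is just that shape — 1 connected region; (whole slice rotated 80° about Z — lengths, areas and connectivity unchanged). The outline is a single polygon with 8 vertices. Extrusion per mm of travel: 0.4 × 0.12 / (π × 1.425²) = 0.007524. Accumulating E over each segment gives final E = 0.1843.

G0 X-3.94 Y0.69 Z0.24
G1 X-3.28 Y-2.29 E0.0230
G1 X-0.69 Y-3.94 E0.0461
G1 X2.29 Y-3.28 E0.0690
G1 X3.94 Y-0.69 E0.0921
G1 X3.28 Y2.29 E0.1151
G1 X0.69 Y3.94 E0.1382
G1 X-2.29 Y3.28 E0.1612
G1 X-3.94 Y0.69 E0.1843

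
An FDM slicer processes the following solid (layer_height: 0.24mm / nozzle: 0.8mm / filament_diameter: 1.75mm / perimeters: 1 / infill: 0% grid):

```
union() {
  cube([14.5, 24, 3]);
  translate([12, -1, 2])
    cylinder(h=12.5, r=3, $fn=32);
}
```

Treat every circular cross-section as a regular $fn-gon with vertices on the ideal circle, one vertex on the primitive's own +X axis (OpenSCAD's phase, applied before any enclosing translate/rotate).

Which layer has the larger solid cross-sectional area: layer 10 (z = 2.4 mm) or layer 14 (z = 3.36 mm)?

layer 10 (z = 2.4 mm)

Layer 10 (z = 2.4): the cube is present — its section is the full 14.5×24 rectangle (area 348.00 mm²); the r=3 cylinder at (12, -1) gives a regular 32-gon of circumradius 3 (constant along its height) (area = (32/2)·3.000²·sin(360°/32) = 28.09 mm²); Taking the union: the regions partially overlap — summed areas 376.09 mm² minus the doubly-counted overlap 8.07 mm² gives 368.03 mm² — area = 368.03 mm². So its area = 368.03 mm². Layer 14 (z = 3.36): the cube does not reach this height (z outside [0, 3]); the r=3 cylinder at (12, -1) gives a regular 32-gon of circumradius 3 (constant along its height) (area = (32/2)·3.000²·sin(360°/32) = 28.09 mm²); Merging all regions: only the r=3 cylinder at (12, -1) is present, so the union is just that shape — area = 28.09 mm². So its area = 28.09 mm². Layer 10 is larger (368.03 vs 28.09 mm²).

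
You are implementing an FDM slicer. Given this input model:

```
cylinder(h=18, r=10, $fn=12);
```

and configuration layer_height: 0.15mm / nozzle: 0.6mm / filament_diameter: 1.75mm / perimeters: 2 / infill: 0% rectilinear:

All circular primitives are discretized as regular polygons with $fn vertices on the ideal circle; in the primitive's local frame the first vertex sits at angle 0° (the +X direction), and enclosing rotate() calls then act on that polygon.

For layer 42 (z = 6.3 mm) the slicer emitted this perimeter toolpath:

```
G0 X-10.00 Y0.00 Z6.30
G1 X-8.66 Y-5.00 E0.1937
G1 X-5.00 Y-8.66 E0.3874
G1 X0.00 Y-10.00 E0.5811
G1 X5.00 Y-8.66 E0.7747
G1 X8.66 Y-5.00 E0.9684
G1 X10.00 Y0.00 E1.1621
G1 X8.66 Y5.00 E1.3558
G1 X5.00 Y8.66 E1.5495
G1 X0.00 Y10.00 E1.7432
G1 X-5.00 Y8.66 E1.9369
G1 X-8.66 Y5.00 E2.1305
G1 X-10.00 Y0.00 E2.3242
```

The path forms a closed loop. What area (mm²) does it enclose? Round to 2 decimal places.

299.99 mm²

Apply the shoelace formula to the sequence of (X, Y) vertices; enclosed area = 299.99 mm².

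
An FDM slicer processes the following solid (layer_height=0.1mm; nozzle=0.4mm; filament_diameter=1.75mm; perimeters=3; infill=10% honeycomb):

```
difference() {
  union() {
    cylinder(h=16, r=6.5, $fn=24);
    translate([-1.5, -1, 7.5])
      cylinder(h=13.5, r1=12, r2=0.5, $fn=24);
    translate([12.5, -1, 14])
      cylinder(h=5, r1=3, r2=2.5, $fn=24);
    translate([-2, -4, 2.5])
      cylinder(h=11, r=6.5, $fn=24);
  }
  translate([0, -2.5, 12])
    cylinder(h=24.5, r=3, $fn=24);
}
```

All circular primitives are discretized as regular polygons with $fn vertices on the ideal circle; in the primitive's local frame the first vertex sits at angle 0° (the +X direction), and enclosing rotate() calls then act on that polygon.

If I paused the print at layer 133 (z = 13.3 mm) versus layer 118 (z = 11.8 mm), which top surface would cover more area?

Layer 133 (z = 13.3): the r=6.5 cylinder contributes a regular 24-gon of circumradius 6.5 (area = (24/2)·6.500²·sin(360°/24) = 131.22 mm²); the cone at (-1.5, -1) (r1=12→r2=0.5) has section circumradius 7.059 here — a regular 24-gon (area = (24/2)·7.059²·sin(360°/24) = 154.77 mm²); the cone at (12.5, -1) is not intersected at this z (z outside [14, 19]); the r=6.5 cylinder at (-2, -4) gives a regular 24-gon of circumradius 6.5 (constant along its height) (area = (24/2)·6.500²·sin(360°/24) = 131.22 mm²); Taking the union: the regions partially overlap — summed areas 417.22 mm² minus the doubly-counted overlap 219.23 mm² gives 197.98 mm² — area = 197.98 mm²; the r=3 cylinder at (0, -2.5) contributes a regular 24-gon of circumradius 3 (area = (24/2)·3.000²·sin(360°/24) = 27.95 mm²); After the difference (first − rest): starting from the result so far (197.98 mm²), the r=3 cylinder at (0, -2.5) lies wholly inside it (removes its full 27.95 mm² and its 18.80 mm outline becomes a hole wall) — area = 170.03 mm². So its area = 170.03 mm². Layer 118 (z = 11.8): the r=6.5 cylinder gives a regular 24-gon of circumradius 6.5 (constant along its height) (area = (24/2)·6.500²·sin(360°/24) = 131.22 mm²); the cone at (-1.5, -1) contributes a regular 24-gon of circumradius 8.337 (interpolated between r1=12 and r2=0.5 at t=0.319) (area = (24/2)·8.337²·sin(360°/24) = 215.87 mm²); the cone at (12.5, -1) is absent (z outside [14, 19]); the cylinder at (-2, -4): section is a regular 24-gon, circumradius r=6.5 (area = (24/2)·6.500²·sin(360°/24) = 131.22 mm²); Combining (union): the regions partially overlap — summed areas 478.32 mm² minus the doubly-counted overlap 251.71 mm² gives 226.61 mm² — area = 226.61 mm²; the cylinder at (0, -2.5) does not reach this height (z outside [12, 36.5]); After the difference (first − rest): none of the subtracted shapes is present at this height, so the result so far is unchanged — area = 226.61 mm². So its area = 226.61 mm². Layer 118 is larger (226.61 vs 170.03 mm²).

layer 118 (z = 11.8 mm)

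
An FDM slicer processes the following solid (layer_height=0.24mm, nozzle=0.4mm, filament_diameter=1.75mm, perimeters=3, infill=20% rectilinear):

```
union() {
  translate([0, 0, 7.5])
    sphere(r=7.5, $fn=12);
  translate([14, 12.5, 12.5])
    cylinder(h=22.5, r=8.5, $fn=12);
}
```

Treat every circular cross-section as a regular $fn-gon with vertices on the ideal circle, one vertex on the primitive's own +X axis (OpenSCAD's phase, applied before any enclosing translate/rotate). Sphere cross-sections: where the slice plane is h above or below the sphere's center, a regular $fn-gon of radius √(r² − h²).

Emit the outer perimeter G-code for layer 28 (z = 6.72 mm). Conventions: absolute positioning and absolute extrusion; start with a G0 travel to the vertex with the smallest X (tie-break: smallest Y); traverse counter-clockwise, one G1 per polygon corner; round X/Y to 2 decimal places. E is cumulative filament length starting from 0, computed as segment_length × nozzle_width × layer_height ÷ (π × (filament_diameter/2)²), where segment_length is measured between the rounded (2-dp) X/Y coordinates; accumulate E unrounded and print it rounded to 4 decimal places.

G0 X-7.46 Y0.00 Z6.72
G1 X-6.46 Y-3.73 E0.1541
G1 X-3.73 Y-6.46 E0.3082
G1 X0.00 Y-7.46 E0.4624
G1 X3.73 Y-6.46 E0.6165
G1 X6.46 Y-3.73 E0.7706
G1 X7.46 Y0.00 E0.9247
G1 X6.46 Y3.73 E1.0788
G1 X3.73 Y6.46 E1.2329
G1 X0.00 Y7.46 E1.3871
G1 X-3.73 Y6.46 E1.5412
G1 X-6.46 Y3.73 E1.6953
G1 X-7.46 Y0.00 E1.8494

At z = 6.72 mm: the r=7.5 sphere contributes a regular 12-gon of circumradius √(7.5²−0.78²) = 7.459; the cylinder at (14, 12.5) is absent (z outside [12.5, 35]); Combining (union): only the r=7.5 sphere is present, so the union is just that shape — 1 connected region. The outline is a single polygon with 12 vertices. Extrusion per mm of travel: 0.4 × 0.24 / (π × 0.875²) = 0.039912. Accumulating E over each segment gives final E = 1.8494.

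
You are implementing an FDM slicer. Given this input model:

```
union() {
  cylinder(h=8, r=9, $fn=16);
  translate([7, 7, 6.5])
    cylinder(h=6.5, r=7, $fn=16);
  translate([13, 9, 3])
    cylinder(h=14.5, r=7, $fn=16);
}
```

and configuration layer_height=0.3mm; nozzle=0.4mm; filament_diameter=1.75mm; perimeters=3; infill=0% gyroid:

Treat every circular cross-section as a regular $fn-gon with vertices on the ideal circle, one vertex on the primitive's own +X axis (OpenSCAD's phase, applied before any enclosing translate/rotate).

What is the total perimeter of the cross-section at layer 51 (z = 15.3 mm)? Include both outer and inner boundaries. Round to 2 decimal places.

43.70 mm

At z = 15.3 mm: the cylinder is not intersected at this z (z outside [0, 8]); the cylinder at (7, 7) does not reach this height (z outside [6.5, 13]); the r=7 cylinder at (13, 9) contributes a regular 16-gon of circumradius 7 (perimeter = 2·16·7.000·sin(180°/16) = 43.70 mm); Taking the union: only the r=7 cylinder at (13, 9) is present, so the union is just that shape — boundary = 43.70 mm. Overall, the cross-section is a single solid region. Total boundary length (outer) = 43.70 mm.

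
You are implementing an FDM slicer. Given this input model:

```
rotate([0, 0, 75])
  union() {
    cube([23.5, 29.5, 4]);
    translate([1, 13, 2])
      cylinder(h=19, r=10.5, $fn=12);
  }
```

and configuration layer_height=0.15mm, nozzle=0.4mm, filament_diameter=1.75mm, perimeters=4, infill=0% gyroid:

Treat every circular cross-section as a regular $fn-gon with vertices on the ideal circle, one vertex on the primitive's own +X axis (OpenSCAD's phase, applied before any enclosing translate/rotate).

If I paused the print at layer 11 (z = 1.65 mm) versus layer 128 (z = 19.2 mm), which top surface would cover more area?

Layer 11 (z = 1.65): the cube (footprint 23.5×29.5) is included at this height (area 693.25 mm²); the cylinder at (1, 13) does not reach this height (z outside [2, 21]); Combining (union): only the 23.5×29.5 cube is present, so the union is just that shape — area = 693.25 mm²; (rotated 75° about Z; rotation is an isometry so areas/perimeters/island counts are preserved). So its area = 693.25 mm². Layer 128 (z = 19.2): the cube is not intersected at this z (z outside [0, 4]); the r=10.5 cylinder at (1, 13) gives a regular 12-gon of circumradius 10.5 (constant along its height) (area = (12/2)·10.500²·sin(360°/12) = 330.75 mm²); Taking the union: only the r=10.5 cylinder at (1, 13) is present, so the union is just that shape — area = 330.75 mm²; (whole slice rotated 75° about Z — lengths, areas and connectivity unchanged). So its area = 330.75 mm². Layer 11 is larger (693.25 vs 330.75 mm²).

layer 11 (z = 1.65 mm)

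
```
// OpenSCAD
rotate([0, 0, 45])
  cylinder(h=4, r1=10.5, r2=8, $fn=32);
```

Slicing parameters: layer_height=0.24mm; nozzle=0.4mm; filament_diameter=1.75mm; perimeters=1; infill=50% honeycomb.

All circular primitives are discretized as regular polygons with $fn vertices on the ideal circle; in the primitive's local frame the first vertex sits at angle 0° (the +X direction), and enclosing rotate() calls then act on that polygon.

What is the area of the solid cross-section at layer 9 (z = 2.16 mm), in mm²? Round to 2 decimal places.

At z = 2.16 mm: the cone: at t=0.540 of its height the radius interpolates to r₁+(r₂−r₁)t = 9.150, giving a regular 32-gon of that circumradius (area = (32/2)·9.150²·sin(360°/32) = 261.34 mm²); (rotated 45° about Z; rotation is an isometry so areas/perimeters/island counts are preserved). Overall, the cross-section is a single solid region. Net area = 261.34 mm².

261.34 mm²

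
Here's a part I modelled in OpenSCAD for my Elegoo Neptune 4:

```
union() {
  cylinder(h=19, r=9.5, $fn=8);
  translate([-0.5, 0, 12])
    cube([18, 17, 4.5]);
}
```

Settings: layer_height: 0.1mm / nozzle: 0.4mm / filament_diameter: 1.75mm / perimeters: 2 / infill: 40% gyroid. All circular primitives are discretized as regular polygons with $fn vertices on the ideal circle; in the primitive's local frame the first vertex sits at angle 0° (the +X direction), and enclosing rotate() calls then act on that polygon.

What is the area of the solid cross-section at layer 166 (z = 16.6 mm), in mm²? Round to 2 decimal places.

255.27 mm²

At z = 16.6 mm: the r=9.5 cylinder gives a regular 8-gon of circumradius 9.5 (constant along its height) (area = (8/2)·9.500²·sin(360°/8) = 255.27 mm²); the cube at (-0.5, 0) is absent (z outside [12, 16.5]); Combining (union): only the r=9.5 cylinder is present, so the union is just that shape — area = 255.27 mm². Overall, the cross-section is a single solid region. Net area = 255.27 mm².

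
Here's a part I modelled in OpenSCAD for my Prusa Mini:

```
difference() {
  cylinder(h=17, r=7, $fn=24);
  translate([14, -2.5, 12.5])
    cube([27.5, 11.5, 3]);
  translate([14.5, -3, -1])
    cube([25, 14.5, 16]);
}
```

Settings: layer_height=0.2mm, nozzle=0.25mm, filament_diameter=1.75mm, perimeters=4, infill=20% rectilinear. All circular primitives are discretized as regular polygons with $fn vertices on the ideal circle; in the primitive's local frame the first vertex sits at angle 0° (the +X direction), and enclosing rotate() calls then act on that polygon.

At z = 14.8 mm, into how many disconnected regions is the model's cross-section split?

1

At z = 14.8 mm: the r=7 cylinder contributes a regular 24-gon of circumradius 7; the cube at (14, -2.5) (footprint 27.5×11.5) is included at this height; the cube at (14.5, -3) (footprint 25×14.5) is included at this height; Taking the first minus the rest: starting from the r=7 cylinder, the 27.5×11.5 cube at (14, -2.5) misses the remaining region (no effect); the 25×14.5 cube at (14.5, -3) misses the remaining region (no effect) — 1 connected region. The result has 1 disconnected region.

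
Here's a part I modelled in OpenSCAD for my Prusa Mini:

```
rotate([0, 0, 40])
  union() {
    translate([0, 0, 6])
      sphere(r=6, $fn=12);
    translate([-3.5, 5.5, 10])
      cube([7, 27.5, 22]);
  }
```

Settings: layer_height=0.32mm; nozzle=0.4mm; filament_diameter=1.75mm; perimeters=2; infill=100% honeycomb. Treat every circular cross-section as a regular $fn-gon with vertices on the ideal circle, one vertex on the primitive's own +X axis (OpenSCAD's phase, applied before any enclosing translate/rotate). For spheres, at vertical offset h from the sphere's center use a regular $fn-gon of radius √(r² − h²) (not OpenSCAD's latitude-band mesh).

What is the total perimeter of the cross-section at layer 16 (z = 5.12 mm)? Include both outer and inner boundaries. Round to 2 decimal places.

At z = 5.12 mm: the r=6 sphere slices to a regular 12-gon of circumradius 5.935 (√(r²−h²) with h=0.88 from center) (perimeter = 2·12·5.935·sin(180°/12) = 36.87 mm); the cube at (-3.5, 5.5) is absent (z outside [10, 32]); Merging all regions: only the r=6 sphere is present, so the union is just that shape — boundary = 36.87 mm; (whole slice rotated 40° about Z — lengths, areas and connectivity unchanged). Overall, the cross-section is a single solid region. Total boundary length (outer) = 36.87 mm.

36.87 mm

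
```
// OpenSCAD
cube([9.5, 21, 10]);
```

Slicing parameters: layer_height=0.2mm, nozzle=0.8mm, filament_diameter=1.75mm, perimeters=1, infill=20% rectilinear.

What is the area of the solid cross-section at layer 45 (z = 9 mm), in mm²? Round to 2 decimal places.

199.50 mm²

At z = 9 mm: the cube (footprint 9.5×21) is included at this height (area 199.50 mm²). Overall, the cross-section is a single solid region. Net area = 199.50 mm².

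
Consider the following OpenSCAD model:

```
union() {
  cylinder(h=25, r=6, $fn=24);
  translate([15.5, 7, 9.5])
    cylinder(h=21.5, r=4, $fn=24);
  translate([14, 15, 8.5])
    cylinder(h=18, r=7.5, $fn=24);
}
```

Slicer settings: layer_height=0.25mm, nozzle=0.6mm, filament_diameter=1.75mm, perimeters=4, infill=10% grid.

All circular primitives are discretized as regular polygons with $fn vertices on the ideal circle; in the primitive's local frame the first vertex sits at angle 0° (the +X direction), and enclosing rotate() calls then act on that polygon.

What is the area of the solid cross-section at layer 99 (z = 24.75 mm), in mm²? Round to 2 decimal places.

319.29 mm²

At z = 24.75 mm: the r=6 cylinder contributes a regular 24-gon of circumradius 6 (area = (24/2)·6.000²·sin(360°/24) = 111.81 mm²); the r=4 cylinder at (15.5, 7) contributes a regular 24-gon of circumradius 4 (area = (24/2)·4.000²·sin(360°/24) = 49.69 mm²); the r=7.5 cylinder at (14, 15) contributes a regular 24-gon of circumradius 7.5 (area = (24/2)·7.500²·sin(360°/24) = 174.70 mm²); Combining (union): the regions partially overlap — summed areas 336.21 mm² minus the doubly-counted overlap 16.92 mm² gives 319.29 mm² — area = 319.29 mm². Overall, the cross-section has 2 separate islands. Net area = 319.29 mm².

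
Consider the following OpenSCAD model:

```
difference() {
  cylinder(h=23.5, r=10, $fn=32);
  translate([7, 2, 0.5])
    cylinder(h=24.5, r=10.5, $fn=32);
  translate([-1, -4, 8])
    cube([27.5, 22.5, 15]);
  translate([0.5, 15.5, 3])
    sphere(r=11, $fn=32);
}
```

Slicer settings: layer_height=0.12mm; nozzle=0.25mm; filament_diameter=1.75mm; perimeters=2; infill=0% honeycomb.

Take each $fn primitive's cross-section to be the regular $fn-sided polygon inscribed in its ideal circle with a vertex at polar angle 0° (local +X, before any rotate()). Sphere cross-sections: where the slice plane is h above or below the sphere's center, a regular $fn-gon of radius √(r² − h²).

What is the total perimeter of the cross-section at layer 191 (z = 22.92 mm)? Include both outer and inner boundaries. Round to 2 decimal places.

At z = 22.92 mm: the r=10 cylinder gives a regular 32-gon of circumradius 10 (constant along its height) (perimeter = 2·32·10.000·sin(180°/32) = 62.73 mm); the cylinder at (7, 2): section is a regular 32-gon, circumradius r=10.5 (perimeter = 2·32·10.500·sin(180°/32) = 65.87 mm); the cube at (-1, -4) is present — its section is the full 27.5×22.5 rectangle (perimeter 100.00 mm); the sphere at (0.5, 15.5) is not intersected at this z (|z−center|=19.920 > r=11); After the difference (first − rest): starting from the r=10 cylinder, the r=10.5 cylinder at (7, 2) partially overlaps it — only the 182.22 mm² overlap (of its 344.14 mm²) is removed, clipping the outline; the 27.5×22.5 cube at (-1, -4) partially overlaps it — only the 0.68 mm² overlap (of its 618.75 mm²) is removed, clipping the outline — boundary = 59.62 mm. Overall, the cross-section is a single solid region. Total boundary length (outer) = 59.62 mm.

59.62 mm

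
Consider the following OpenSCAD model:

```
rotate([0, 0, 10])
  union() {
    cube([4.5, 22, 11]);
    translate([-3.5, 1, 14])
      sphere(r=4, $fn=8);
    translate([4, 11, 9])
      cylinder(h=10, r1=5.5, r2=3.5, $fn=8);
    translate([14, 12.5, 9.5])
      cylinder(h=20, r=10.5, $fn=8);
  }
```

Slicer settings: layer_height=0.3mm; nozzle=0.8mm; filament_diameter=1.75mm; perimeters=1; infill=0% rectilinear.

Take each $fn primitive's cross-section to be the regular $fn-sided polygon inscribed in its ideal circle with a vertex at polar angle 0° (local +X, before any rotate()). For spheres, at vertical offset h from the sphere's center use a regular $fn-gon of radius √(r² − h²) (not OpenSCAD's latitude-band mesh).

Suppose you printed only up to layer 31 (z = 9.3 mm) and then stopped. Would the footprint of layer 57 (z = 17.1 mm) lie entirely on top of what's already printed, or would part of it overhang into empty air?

Compare the two slices. At z = 9.3: the 4.5×22 cube contributes its full rectangle (area 99.00 mm²); the sphere at (-3.5, 1) is absent (|z−center|=4.700 > r=4); the cone at (4, 11) contributes a regular 8-gon of circumradius 5.440 (interpolated between r1=5.5 and r2=3.5 at t=0.030) (area = (8/2)·5.440²·sin(360°/8) = 83.70 mm²); the cylinder at (14, 12.5) does not reach this height (z outside [9.5, 29.5]); Combining (union): the regions partially overlap — summed areas 182.70 mm² minus the doubly-counted overlap 42.18 mm² gives 140.52 mm² — area = 140.52 mm²; (whole slice rotated 10° about Z — lengths, areas and connectivity unchanged). At z = 17.1: the cube is absent (z outside [0, 11]); the r=4 sphere at (-3.5, 1) slices to a regular 8-gon of circumradius 2.528 (√(r²−h²) with h=3.1 from center) (area = (8/2)·2.528²·sin(360°/8) = 18.07 mm²); the cone at (4, 11): at t=0.810 of its height the radius interpolates to r₁+(r₂−r₁)t = 3.880, giving a regular 8-gon of that circumradius (area = (8/2)·3.880²·sin(360°/8) = 42.58 mm²); the r=10.5 cylinder at (14, 12.5) contributes a regular 8-gon of circumradius 10.5 (area = (8/2)·10.500²·sin(360°/8) = 311.83 mm²); Merging all regions: the regions partially overlap — summed areas 372.49 mm² minus the doubly-counted overlap 18.57 mm² gives 353.92 mm² — area = 353.92 mm²; (rotated 10° about Z; rotation is an isometry so areas/perimeters/island counts are preserved). Checking containment: at z = 17.1 the cross-section extends beyond the z = 9.3 cross-section by about 294.58 mm².

part overhangs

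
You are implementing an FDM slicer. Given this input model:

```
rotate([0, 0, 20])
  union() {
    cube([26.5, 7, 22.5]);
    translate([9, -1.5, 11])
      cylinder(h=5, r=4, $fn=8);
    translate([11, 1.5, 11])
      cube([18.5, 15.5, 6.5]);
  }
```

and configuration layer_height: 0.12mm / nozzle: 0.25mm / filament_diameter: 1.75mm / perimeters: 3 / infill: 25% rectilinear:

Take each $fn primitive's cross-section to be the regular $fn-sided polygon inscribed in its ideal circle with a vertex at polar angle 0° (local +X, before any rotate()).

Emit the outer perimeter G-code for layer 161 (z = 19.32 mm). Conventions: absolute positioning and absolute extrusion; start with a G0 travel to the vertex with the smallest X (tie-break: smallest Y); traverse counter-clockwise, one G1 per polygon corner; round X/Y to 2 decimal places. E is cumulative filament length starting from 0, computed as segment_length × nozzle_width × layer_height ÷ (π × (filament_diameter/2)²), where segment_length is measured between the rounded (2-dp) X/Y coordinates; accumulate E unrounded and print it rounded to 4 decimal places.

At z = 19.32 mm: the cube (footprint 26.5×7) is included at this height; the cylinder at (9, -1.5) is absent (z outside [11, 16]); the cube at (11, 1.5) is absent (z outside [11, 17.5]); Taking the union: only the 26.5×7 cube is present, so the union is just that shape — 1 connected region; (whole slice rotated 20° about Z — lengths, areas and connectivity unchanged). The outline is a single polygon with 4 vertices. Extrusion per mm of travel: 0.25 × 0.12 / (π × 0.875²) = 0.012473. Accumulating E over each segment gives final E = 0.8356.

G0 X-2.39 Y6.58 Z19.32
G1 X0.00 Y0.00 E0.0873
G1 X24.90 Y9.06 E0.4178
G1 X22.51 Y15.64 E0.5051
G1 X-2.39 Y6.58 E0.8356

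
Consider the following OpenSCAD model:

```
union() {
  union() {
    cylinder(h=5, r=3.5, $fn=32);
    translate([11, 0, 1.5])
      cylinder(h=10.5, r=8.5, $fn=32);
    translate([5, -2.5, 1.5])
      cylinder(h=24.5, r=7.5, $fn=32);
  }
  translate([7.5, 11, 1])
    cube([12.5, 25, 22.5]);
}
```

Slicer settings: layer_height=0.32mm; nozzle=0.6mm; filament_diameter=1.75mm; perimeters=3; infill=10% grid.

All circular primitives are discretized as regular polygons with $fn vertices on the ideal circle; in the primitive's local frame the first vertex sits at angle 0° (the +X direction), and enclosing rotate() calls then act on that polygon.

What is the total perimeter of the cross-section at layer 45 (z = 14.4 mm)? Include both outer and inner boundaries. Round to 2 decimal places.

At z = 14.4 mm: the cylinder does not reach this height (z outside [0, 5]); the cylinder at (11, 0) is absent (z outside [1.5, 12]); the r=7.5 cylinder at (5, -2.5) contributes a regular 32-gon of circumradius 7.5 (perimeter = 2·32·7.500·sin(180°/32) = 47.05 mm); Combining (union): only the r=7.5 cylinder at (5, -2.5) is present, so the union is just that shape — boundary = 47.05 mm; the cube at (7.5, 11) (footprint 12.5×25) is included at this height (perimeter 75.00 mm); Taking the union: the 2 present regions are separate (no shared area or edge), so areas and boundary lengths simply add and each stays a separate island — boundary = 122.05 mm. Overall, the cross-section has 2 separate islands. Total boundary length (outer) = 122.05 mm.

122.05 mm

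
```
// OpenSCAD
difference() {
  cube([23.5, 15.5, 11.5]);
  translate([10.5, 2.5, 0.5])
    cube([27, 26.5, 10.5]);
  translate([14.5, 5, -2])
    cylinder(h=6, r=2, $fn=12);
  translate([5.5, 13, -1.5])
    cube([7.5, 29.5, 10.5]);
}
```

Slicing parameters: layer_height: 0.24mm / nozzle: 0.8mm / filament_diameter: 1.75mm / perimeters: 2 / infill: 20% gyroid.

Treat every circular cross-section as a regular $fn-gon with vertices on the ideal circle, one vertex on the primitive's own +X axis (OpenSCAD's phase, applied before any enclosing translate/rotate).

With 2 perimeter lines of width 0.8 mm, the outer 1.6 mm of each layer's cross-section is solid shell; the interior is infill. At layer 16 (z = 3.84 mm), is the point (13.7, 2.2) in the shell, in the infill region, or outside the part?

At z = 3.84 mm: the cube is present — its section is the full 23.5×15.5 rectangle; the 27×26.5 cube at (10.5, 2.5) contributes its full rectangle; the r=2 cylinder at (14.5, 5) contributes a regular 12-gon of circumradius 2; the cube at (5.5, 13) (footprint 7.5×29.5) is included at this height; Taking the first minus the rest: starting from the 23.5×15.5 cube, the 27×26.5 cube at (10.5, 2.5) partially overlaps it — only the 169.00 mm² overlap (of its 715.50 mm²) is removed, clipping the outline; the r=2 cylinder at (14.5, 5) misses the remaining region (no effect); the 7.5×29.5 cube at (5.5, 13) partially overlaps it — only the 12.50 mm² overlap (of its 221.25 mm²) is removed, clipping the outline — 1 connected region. Overall, the cross-section is a single solid region. The nearest boundary edge runs (10.50, 2.50)→(23.50, 2.50); distance from the point to it = 0.30 mm. The point is inside the cross-section, 0.30 mm from the nearest boundary — within the 1.6 mm shell band (2 × 0.8).

shell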